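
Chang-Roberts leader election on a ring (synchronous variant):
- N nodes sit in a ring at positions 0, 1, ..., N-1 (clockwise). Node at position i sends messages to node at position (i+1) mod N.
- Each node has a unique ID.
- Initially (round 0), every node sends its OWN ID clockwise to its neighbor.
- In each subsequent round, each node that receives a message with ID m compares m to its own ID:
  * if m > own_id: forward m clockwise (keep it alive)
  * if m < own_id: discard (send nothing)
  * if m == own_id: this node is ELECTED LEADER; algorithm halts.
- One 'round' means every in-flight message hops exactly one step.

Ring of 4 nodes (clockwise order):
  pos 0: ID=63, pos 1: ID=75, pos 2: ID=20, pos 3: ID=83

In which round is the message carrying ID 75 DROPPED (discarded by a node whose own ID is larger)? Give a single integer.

Answer: 2

Derivation:
Round 1: pos1(id75) recv 63: drop; pos2(id20) recv 75: fwd; pos3(id83) recv 20: drop; pos0(id63) recv 83: fwd
Round 2: pos3(id83) recv 75: drop; pos1(id75) recv 83: fwd
Round 3: pos2(id20) recv 83: fwd
Round 4: pos3(id83) recv 83: ELECTED
Message ID 75 originates at pos 1; dropped at pos 3 in round 2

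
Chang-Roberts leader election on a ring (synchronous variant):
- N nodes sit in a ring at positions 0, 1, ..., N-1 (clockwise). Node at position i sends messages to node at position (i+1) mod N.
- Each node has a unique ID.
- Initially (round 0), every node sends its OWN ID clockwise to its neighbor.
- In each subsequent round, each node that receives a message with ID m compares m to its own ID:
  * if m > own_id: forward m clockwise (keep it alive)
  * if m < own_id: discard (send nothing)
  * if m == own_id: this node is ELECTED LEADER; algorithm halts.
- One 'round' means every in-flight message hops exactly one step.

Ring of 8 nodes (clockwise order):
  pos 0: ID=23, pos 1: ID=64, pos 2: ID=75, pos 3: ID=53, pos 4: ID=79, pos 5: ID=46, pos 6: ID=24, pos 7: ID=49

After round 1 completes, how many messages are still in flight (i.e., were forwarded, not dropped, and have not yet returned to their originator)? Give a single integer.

Round 1: pos1(id64) recv 23: drop; pos2(id75) recv 64: drop; pos3(id53) recv 75: fwd; pos4(id79) recv 53: drop; pos5(id46) recv 79: fwd; pos6(id24) recv 46: fwd; pos7(id49) recv 24: drop; pos0(id23) recv 49: fwd
After round 1: 4 messages still in flight

Answer: 4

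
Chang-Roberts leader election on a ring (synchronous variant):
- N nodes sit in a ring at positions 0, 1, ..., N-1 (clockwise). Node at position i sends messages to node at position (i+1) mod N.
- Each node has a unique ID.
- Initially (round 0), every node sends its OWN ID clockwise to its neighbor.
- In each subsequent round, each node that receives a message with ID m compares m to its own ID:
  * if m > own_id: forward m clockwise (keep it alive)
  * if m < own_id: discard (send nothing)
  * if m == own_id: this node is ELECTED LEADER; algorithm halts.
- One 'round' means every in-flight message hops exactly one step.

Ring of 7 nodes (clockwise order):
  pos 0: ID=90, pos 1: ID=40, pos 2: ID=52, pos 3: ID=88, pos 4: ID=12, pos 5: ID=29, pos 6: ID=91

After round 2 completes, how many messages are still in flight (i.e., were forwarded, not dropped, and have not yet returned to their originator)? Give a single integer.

Round 1: pos1(id40) recv 90: fwd; pos2(id52) recv 40: drop; pos3(id88) recv 52: drop; pos4(id12) recv 88: fwd; pos5(id29) recv 12: drop; pos6(id91) recv 29: drop; pos0(id90) recv 91: fwd
Round 2: pos2(id52) recv 90: fwd; pos5(id29) recv 88: fwd; pos1(id40) recv 91: fwd
After round 2: 3 messages still in flight

Answer: 3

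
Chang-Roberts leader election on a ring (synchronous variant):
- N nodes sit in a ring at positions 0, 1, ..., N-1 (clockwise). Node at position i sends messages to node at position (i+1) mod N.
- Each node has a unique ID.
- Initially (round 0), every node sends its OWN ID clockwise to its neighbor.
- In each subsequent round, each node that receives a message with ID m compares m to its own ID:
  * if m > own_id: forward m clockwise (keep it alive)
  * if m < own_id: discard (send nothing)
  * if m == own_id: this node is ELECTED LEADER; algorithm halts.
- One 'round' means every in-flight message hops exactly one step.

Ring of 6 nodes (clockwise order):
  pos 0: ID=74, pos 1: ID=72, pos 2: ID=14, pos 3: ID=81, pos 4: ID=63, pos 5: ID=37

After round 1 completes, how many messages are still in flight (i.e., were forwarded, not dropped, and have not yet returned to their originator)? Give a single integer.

Answer: 4

Derivation:
Round 1: pos1(id72) recv 74: fwd; pos2(id14) recv 72: fwd; pos3(id81) recv 14: drop; pos4(id63) recv 81: fwd; pos5(id37) recv 63: fwd; pos0(id74) recv 37: drop
After round 1: 4 messages still in flight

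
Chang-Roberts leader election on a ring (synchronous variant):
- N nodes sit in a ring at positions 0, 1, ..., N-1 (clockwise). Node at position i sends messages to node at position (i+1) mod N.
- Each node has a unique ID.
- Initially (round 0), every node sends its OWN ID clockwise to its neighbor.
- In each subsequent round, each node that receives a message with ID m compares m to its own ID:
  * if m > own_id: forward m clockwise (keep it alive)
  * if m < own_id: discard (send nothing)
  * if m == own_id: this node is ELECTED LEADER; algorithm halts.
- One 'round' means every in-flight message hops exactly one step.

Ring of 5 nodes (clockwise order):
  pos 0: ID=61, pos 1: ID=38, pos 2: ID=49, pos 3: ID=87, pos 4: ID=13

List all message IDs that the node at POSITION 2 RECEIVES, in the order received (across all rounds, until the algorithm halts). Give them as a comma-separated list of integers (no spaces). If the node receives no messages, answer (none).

Answer: 38,61,87

Derivation:
Round 1: pos1(id38) recv 61: fwd; pos2(id49) recv 38: drop; pos3(id87) recv 49: drop; pos4(id13) recv 87: fwd; pos0(id61) recv 13: drop
Round 2: pos2(id49) recv 61: fwd; pos0(id61) recv 87: fwd
Round 3: pos3(id87) recv 61: drop; pos1(id38) recv 87: fwd
Round 4: pos2(id49) recv 87: fwd
Round 5: pos3(id87) recv 87: ELECTED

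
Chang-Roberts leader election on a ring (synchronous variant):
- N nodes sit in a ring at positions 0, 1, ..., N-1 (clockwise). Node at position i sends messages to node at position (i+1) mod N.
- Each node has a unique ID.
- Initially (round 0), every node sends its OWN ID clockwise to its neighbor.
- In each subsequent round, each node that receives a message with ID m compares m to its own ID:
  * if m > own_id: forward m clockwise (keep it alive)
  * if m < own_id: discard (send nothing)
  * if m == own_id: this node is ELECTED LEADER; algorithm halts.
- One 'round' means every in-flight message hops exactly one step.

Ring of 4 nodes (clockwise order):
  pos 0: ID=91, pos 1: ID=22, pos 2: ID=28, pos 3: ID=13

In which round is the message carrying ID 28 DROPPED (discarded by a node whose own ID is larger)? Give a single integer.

Answer: 2

Derivation:
Round 1: pos1(id22) recv 91: fwd; pos2(id28) recv 22: drop; pos3(id13) recv 28: fwd; pos0(id91) recv 13: drop
Round 2: pos2(id28) recv 91: fwd; pos0(id91) recv 28: drop
Round 3: pos3(id13) recv 91: fwd
Round 4: pos0(id91) recv 91: ELECTED
Message ID 28 originates at pos 2; dropped at pos 0 in round 2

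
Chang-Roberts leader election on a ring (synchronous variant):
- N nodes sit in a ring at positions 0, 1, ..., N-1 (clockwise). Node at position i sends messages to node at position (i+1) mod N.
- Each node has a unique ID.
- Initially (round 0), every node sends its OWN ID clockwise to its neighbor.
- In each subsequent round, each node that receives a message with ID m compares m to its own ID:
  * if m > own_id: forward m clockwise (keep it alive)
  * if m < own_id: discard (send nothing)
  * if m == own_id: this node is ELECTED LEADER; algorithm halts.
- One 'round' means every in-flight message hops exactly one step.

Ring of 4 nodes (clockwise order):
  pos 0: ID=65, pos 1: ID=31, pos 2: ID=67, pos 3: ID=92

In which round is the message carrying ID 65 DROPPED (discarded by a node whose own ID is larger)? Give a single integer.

Answer: 2

Derivation:
Round 1: pos1(id31) recv 65: fwd; pos2(id67) recv 31: drop; pos3(id92) recv 67: drop; pos0(id65) recv 92: fwd
Round 2: pos2(id67) recv 65: drop; pos1(id31) recv 92: fwd
Round 3: pos2(id67) recv 92: fwd
Round 4: pos3(id92) recv 92: ELECTED
Message ID 65 originates at pos 0; dropped at pos 2 in round 2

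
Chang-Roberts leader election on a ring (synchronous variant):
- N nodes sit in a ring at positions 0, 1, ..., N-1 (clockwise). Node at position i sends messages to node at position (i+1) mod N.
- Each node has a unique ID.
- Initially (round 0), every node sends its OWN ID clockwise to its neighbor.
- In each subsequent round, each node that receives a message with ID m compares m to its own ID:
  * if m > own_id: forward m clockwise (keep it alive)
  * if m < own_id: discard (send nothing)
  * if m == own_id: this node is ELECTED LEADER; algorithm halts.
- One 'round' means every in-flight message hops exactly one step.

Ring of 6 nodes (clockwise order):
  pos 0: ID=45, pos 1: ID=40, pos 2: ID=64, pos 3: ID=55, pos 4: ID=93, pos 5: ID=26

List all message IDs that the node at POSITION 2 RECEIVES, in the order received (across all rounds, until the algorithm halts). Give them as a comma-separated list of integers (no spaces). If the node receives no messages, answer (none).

Round 1: pos1(id40) recv 45: fwd; pos2(id64) recv 40: drop; pos3(id55) recv 64: fwd; pos4(id93) recv 55: drop; pos5(id26) recv 93: fwd; pos0(id45) recv 26: drop
Round 2: pos2(id64) recv 45: drop; pos4(id93) recv 64: drop; pos0(id45) recv 93: fwd
Round 3: pos1(id40) recv 93: fwd
Round 4: pos2(id64) recv 93: fwd
Round 5: pos3(id55) recv 93: fwd
Round 6: pos4(id93) recv 93: ELECTED

Answer: 40,45,93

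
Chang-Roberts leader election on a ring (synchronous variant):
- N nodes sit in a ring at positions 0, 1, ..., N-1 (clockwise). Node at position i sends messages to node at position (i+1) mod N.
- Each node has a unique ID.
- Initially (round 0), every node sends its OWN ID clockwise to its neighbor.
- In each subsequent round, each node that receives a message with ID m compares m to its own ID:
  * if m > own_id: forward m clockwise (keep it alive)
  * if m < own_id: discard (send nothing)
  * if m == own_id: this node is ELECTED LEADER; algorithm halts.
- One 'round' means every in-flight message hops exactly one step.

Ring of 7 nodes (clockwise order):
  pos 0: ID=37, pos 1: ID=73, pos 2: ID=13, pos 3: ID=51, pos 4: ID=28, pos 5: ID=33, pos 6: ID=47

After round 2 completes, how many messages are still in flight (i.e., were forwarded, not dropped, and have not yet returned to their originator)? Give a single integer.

Answer: 2

Derivation:
Round 1: pos1(id73) recv 37: drop; pos2(id13) recv 73: fwd; pos3(id51) recv 13: drop; pos4(id28) recv 51: fwd; pos5(id33) recv 28: drop; pos6(id47) recv 33: drop; pos0(id37) recv 47: fwd
Round 2: pos3(id51) recv 73: fwd; pos5(id33) recv 51: fwd; pos1(id73) recv 47: drop
After round 2: 2 messages still in flight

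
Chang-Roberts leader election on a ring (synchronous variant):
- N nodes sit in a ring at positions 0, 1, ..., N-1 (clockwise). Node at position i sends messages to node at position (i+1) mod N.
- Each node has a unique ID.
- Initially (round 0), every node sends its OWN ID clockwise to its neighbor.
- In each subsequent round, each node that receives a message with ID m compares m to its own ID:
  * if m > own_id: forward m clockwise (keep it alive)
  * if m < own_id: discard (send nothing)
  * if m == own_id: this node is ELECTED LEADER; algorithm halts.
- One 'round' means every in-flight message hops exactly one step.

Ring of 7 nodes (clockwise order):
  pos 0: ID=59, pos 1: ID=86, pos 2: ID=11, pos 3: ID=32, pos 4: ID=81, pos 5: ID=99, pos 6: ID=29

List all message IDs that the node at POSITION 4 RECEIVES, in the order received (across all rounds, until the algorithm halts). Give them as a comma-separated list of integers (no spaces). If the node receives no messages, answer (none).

Round 1: pos1(id86) recv 59: drop; pos2(id11) recv 86: fwd; pos3(id32) recv 11: drop; pos4(id81) recv 32: drop; pos5(id99) recv 81: drop; pos6(id29) recv 99: fwd; pos0(id59) recv 29: drop
Round 2: pos3(id32) recv 86: fwd; pos0(id59) recv 99: fwd
Round 3: pos4(id81) recv 86: fwd; pos1(id86) recv 99: fwd
Round 4: pos5(id99) recv 86: drop; pos2(id11) recv 99: fwd
Round 5: pos3(id32) recv 99: fwd
Round 6: pos4(id81) recv 99: fwd
Round 7: pos5(id99) recv 99: ELECTED

Answer: 32,86,99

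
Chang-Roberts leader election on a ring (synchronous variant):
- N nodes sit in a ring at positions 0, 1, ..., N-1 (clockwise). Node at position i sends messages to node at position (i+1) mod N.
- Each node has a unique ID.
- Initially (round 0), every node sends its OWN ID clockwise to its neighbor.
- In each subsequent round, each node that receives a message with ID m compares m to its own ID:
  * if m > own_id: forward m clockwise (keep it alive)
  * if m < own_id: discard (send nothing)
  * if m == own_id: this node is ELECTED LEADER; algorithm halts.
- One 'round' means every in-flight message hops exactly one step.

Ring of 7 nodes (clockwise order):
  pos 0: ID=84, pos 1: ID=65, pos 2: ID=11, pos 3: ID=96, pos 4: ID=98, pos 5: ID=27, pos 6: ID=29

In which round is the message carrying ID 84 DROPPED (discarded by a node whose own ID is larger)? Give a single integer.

Round 1: pos1(id65) recv 84: fwd; pos2(id11) recv 65: fwd; pos3(id96) recv 11: drop; pos4(id98) recv 96: drop; pos5(id27) recv 98: fwd; pos6(id29) recv 27: drop; pos0(id84) recv 29: drop
Round 2: pos2(id11) recv 84: fwd; pos3(id96) recv 65: drop; pos6(id29) recv 98: fwd
Round 3: pos3(id96) recv 84: drop; pos0(id84) recv 98: fwd
Round 4: pos1(id65) recv 98: fwd
Round 5: pos2(id11) recv 98: fwd
Round 6: pos3(id96) recv 98: fwd
Round 7: pos4(id98) recv 98: ELECTED
Message ID 84 originates at pos 0; dropped at pos 3 in round 3

Answer: 3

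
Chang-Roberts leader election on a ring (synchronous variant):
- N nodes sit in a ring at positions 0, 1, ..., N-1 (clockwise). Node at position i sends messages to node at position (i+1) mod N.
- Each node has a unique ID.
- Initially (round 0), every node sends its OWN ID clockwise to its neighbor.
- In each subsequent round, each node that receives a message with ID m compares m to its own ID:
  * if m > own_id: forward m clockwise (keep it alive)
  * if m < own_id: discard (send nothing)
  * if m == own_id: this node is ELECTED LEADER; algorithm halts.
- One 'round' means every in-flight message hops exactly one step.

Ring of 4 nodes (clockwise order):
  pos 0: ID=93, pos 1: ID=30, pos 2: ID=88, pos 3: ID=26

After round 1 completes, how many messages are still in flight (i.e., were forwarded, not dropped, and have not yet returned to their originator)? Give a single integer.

Round 1: pos1(id30) recv 93: fwd; pos2(id88) recv 30: drop; pos3(id26) recv 88: fwd; pos0(id93) recv 26: drop
After round 1: 2 messages still in flight

Answer: 2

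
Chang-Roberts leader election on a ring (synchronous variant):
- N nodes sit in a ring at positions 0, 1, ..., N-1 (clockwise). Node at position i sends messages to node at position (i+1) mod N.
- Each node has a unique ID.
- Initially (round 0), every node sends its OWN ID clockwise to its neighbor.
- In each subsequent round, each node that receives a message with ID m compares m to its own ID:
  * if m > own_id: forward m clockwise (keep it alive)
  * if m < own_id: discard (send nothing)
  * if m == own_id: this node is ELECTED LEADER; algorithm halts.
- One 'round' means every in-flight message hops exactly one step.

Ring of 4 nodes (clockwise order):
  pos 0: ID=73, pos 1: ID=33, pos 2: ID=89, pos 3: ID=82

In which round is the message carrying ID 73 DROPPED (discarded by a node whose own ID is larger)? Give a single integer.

Answer: 2

Derivation:
Round 1: pos1(id33) recv 73: fwd; pos2(id89) recv 33: drop; pos3(id82) recv 89: fwd; pos0(id73) recv 82: fwd
Round 2: pos2(id89) recv 73: drop; pos0(id73) recv 89: fwd; pos1(id33) recv 82: fwd
Round 3: pos1(id33) recv 89: fwd; pos2(id89) recv 82: drop
Round 4: pos2(id89) recv 89: ELECTED
Message ID 73 originates at pos 0; dropped at pos 2 in round 2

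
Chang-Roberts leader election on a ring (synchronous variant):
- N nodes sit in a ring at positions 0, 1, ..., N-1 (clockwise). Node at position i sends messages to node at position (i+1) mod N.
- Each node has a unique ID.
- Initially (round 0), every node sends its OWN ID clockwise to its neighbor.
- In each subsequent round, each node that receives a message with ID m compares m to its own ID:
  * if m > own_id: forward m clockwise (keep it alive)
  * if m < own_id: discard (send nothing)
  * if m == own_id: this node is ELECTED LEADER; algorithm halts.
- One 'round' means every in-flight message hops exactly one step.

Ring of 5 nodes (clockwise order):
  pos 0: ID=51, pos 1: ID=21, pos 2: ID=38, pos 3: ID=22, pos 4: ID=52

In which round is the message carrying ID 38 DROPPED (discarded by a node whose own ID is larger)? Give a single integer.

Answer: 2

Derivation:
Round 1: pos1(id21) recv 51: fwd; pos2(id38) recv 21: drop; pos3(id22) recv 38: fwd; pos4(id52) recv 22: drop; pos0(id51) recv 52: fwd
Round 2: pos2(id38) recv 51: fwd; pos4(id52) recv 38: drop; pos1(id21) recv 52: fwd
Round 3: pos3(id22) recv 51: fwd; pos2(id38) recv 52: fwd
Round 4: pos4(id52) recv 51: drop; pos3(id22) recv 52: fwd
Round 5: pos4(id52) recv 52: ELECTED
Message ID 38 originates at pos 2; dropped at pos 4 in round 2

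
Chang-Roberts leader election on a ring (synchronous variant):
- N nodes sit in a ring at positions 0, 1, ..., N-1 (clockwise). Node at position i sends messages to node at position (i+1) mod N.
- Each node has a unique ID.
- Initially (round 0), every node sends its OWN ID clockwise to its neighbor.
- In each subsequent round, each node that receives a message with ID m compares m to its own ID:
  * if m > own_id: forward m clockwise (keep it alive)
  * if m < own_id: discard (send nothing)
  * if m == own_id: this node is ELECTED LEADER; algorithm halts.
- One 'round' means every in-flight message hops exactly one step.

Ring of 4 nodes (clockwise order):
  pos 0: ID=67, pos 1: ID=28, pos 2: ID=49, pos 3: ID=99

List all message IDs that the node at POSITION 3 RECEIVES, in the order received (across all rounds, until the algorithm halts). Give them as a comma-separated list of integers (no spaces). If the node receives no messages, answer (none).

Answer: 49,67,99

Derivation:
Round 1: pos1(id28) recv 67: fwd; pos2(id49) recv 28: drop; pos3(id99) recv 49: drop; pos0(id67) recv 99: fwd
Round 2: pos2(id49) recv 67: fwd; pos1(id28) recv 99: fwd
Round 3: pos3(id99) recv 67: drop; pos2(id49) recv 99: fwd
Round 4: pos3(id99) recv 99: ELECTED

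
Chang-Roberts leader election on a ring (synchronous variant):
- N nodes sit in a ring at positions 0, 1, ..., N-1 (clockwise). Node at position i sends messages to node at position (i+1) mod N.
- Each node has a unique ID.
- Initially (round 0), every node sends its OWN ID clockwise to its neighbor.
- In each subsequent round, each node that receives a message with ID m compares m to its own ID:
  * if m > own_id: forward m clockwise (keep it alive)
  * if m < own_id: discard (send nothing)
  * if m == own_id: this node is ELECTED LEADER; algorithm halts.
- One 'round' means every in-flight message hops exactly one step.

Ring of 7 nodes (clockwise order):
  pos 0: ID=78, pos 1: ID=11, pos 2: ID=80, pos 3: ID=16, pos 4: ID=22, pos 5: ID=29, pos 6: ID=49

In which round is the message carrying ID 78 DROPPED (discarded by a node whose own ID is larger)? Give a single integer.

Round 1: pos1(id11) recv 78: fwd; pos2(id80) recv 11: drop; pos3(id16) recv 80: fwd; pos4(id22) recv 16: drop; pos5(id29) recv 22: drop; pos6(id49) recv 29: drop; pos0(id78) recv 49: drop
Round 2: pos2(id80) recv 78: drop; pos4(id22) recv 80: fwd
Round 3: pos5(id29) recv 80: fwd
Round 4: pos6(id49) recv 80: fwd
Round 5: pos0(id78) recv 80: fwd
Round 6: pos1(id11) recv 80: fwd
Round 7: pos2(id80) recv 80: ELECTED
Message ID 78 originates at pos 0; dropped at pos 2 in round 2

Answer: 2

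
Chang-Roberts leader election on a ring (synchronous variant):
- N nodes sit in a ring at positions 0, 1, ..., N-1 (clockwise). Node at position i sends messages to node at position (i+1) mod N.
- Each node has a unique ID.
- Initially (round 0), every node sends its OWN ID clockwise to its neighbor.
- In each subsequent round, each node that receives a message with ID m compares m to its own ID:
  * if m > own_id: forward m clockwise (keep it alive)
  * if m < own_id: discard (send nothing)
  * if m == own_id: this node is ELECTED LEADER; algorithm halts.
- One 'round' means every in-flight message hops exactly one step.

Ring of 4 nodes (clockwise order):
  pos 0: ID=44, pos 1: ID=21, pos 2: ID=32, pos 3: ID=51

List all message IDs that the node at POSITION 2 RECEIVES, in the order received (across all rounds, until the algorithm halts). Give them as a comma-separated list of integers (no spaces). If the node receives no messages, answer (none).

Answer: 21,44,51

Derivation:
Round 1: pos1(id21) recv 44: fwd; pos2(id32) recv 21: drop; pos3(id51) recv 32: drop; pos0(id44) recv 51: fwd
Round 2: pos2(id32) recv 44: fwd; pos1(id21) recv 51: fwd
Round 3: pos3(id51) recv 44: drop; pos2(id32) recv 51: fwd
Round 4: pos3(id51) recv 51: ELECTED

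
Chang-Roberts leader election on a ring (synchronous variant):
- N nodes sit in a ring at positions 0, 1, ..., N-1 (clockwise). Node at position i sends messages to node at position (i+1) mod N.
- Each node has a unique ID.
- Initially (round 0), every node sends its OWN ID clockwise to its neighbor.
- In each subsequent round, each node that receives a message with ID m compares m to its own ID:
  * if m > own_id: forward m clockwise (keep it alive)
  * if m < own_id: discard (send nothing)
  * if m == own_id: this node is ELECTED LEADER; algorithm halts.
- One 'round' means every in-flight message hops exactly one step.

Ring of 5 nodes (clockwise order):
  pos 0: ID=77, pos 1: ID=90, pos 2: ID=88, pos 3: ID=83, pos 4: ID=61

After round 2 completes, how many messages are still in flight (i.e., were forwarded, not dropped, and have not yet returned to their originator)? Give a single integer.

Answer: 3

Derivation:
Round 1: pos1(id90) recv 77: drop; pos2(id88) recv 90: fwd; pos3(id83) recv 88: fwd; pos4(id61) recv 83: fwd; pos0(id77) recv 61: drop
Round 2: pos3(id83) recv 90: fwd; pos4(id61) recv 88: fwd; pos0(id77) recv 83: fwd
After round 2: 3 messages still in flight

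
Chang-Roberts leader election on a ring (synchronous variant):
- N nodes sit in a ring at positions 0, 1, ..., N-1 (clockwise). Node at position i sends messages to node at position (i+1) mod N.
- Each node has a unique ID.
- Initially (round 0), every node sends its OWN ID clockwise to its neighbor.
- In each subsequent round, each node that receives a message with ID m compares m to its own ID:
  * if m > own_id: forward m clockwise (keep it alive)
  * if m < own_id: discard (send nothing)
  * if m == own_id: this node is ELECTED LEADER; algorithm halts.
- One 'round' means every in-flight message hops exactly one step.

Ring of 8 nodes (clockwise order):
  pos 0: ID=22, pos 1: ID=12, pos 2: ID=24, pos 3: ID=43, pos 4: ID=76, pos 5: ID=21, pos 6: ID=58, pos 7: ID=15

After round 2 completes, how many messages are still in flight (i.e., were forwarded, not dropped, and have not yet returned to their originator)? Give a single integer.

Answer: 2

Derivation:
Round 1: pos1(id12) recv 22: fwd; pos2(id24) recv 12: drop; pos3(id43) recv 24: drop; pos4(id76) recv 43: drop; pos5(id21) recv 76: fwd; pos6(id58) recv 21: drop; pos7(id15) recv 58: fwd; pos0(id22) recv 15: drop
Round 2: pos2(id24) recv 22: drop; pos6(id58) recv 76: fwd; pos0(id22) recv 58: fwd
After round 2: 2 messages still in flight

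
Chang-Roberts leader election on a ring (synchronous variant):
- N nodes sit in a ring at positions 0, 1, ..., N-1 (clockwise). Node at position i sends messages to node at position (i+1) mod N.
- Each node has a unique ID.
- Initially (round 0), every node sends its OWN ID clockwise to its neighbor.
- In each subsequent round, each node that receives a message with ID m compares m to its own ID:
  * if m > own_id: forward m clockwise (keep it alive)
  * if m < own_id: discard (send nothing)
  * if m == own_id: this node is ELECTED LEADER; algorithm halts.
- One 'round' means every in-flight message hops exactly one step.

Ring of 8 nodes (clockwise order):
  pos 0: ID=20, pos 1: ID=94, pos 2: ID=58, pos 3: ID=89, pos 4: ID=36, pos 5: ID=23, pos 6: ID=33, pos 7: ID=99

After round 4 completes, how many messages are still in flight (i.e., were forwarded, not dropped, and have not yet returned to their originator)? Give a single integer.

Round 1: pos1(id94) recv 20: drop; pos2(id58) recv 94: fwd; pos3(id89) recv 58: drop; pos4(id36) recv 89: fwd; pos5(id23) recv 36: fwd; pos6(id33) recv 23: drop; pos7(id99) recv 33: drop; pos0(id20) recv 99: fwd
Round 2: pos3(id89) recv 94: fwd; pos5(id23) recv 89: fwd; pos6(id33) recv 36: fwd; pos1(id94) recv 99: fwd
Round 3: pos4(id36) recv 94: fwd; pos6(id33) recv 89: fwd; pos7(id99) recv 36: drop; pos2(id58) recv 99: fwd
Round 4: pos5(id23) recv 94: fwd; pos7(id99) recv 89: drop; pos3(id89) recv 99: fwd
After round 4: 2 messages still in flight

Answer: 2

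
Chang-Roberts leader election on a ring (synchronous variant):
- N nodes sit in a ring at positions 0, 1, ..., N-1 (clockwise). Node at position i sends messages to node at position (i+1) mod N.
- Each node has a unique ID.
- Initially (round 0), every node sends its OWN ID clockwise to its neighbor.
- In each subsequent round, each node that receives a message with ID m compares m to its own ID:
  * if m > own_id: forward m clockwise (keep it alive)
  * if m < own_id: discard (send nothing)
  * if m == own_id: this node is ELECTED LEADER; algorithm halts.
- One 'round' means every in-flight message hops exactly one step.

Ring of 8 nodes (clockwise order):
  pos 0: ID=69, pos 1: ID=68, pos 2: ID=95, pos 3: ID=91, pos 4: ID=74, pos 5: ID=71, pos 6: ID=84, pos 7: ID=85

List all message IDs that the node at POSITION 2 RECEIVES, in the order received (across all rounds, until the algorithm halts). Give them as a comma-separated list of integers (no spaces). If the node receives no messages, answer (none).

Round 1: pos1(id68) recv 69: fwd; pos2(id95) recv 68: drop; pos3(id91) recv 95: fwd; pos4(id74) recv 91: fwd; pos5(id71) recv 74: fwd; pos6(id84) recv 71: drop; pos7(id85) recv 84: drop; pos0(id69) recv 85: fwd
Round 2: pos2(id95) recv 69: drop; pos4(id74) recv 95: fwd; pos5(id71) recv 91: fwd; pos6(id84) recv 74: drop; pos1(id68) recv 85: fwd
Round 3: pos5(id71) recv 95: fwd; pos6(id84) recv 91: fwd; pos2(id95) recv 85: drop
Round 4: pos6(id84) recv 95: fwd; pos7(id85) recv 91: fwd
Round 5: pos7(id85) recv 95: fwd; pos0(id69) recv 91: fwd
Round 6: pos0(id69) recv 95: fwd; pos1(id68) recv 91: fwd
Round 7: pos1(id68) recv 95: fwd; pos2(id95) recv 91: drop
Round 8: pos2(id95) recv 95: ELECTED

Answer: 68,69,85,91,95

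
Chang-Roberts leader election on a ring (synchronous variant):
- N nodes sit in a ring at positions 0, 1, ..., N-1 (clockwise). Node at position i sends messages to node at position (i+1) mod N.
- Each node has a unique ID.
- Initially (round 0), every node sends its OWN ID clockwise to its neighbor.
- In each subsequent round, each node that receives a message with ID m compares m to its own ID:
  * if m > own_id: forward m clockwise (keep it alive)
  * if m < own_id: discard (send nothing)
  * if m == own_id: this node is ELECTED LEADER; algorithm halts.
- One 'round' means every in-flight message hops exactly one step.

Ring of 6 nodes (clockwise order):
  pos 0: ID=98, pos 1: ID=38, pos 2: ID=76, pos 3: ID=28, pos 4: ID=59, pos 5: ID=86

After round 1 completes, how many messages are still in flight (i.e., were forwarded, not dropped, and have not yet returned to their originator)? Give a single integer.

Answer: 2

Derivation:
Round 1: pos1(id38) recv 98: fwd; pos2(id76) recv 38: drop; pos3(id28) recv 76: fwd; pos4(id59) recv 28: drop; pos5(id86) recv 59: drop; pos0(id98) recv 86: drop
After round 1: 2 messages still in flight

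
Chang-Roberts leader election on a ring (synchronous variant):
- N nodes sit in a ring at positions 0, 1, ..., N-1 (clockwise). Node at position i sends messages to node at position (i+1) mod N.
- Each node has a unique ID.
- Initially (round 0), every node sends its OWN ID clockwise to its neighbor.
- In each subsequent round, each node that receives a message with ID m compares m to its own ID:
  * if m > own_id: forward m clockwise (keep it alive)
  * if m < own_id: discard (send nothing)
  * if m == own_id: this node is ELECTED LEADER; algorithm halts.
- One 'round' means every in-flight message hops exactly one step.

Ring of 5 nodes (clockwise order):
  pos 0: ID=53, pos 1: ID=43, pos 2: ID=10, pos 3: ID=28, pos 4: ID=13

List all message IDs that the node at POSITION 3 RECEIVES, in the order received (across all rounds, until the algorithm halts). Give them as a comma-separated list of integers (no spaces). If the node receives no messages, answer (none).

Answer: 10,43,53

Derivation:
Round 1: pos1(id43) recv 53: fwd; pos2(id10) recv 43: fwd; pos3(id28) recv 10: drop; pos4(id13) recv 28: fwd; pos0(id53) recv 13: drop
Round 2: pos2(id10) recv 53: fwd; pos3(id28) recv 43: fwd; pos0(id53) recv 28: drop
Round 3: pos3(id28) recv 53: fwd; pos4(id13) recv 43: fwd
Round 4: pos4(id13) recv 53: fwd; pos0(id53) recv 43: drop
Round 5: pos0(id53) recv 53: ELECTED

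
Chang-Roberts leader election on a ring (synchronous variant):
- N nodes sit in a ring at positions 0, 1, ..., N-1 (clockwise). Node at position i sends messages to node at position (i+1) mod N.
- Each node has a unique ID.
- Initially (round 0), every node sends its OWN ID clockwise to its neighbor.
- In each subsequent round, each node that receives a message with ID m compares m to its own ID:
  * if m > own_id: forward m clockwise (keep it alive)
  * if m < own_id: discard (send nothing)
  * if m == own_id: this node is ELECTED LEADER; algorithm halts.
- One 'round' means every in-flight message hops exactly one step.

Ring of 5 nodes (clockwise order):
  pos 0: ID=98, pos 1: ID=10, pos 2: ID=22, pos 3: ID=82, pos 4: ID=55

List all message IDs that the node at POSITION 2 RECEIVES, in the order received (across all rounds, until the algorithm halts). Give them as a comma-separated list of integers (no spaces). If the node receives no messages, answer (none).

Answer: 10,98

Derivation:
Round 1: pos1(id10) recv 98: fwd; pos2(id22) recv 10: drop; pos3(id82) recv 22: drop; pos4(id55) recv 82: fwd; pos0(id98) recv 55: drop
Round 2: pos2(id22) recv 98: fwd; pos0(id98) recv 82: drop
Round 3: pos3(id82) recv 98: fwd
Round 4: pos4(id55) recv 98: fwd
Round 5: pos0(id98) recv 98: ELECTED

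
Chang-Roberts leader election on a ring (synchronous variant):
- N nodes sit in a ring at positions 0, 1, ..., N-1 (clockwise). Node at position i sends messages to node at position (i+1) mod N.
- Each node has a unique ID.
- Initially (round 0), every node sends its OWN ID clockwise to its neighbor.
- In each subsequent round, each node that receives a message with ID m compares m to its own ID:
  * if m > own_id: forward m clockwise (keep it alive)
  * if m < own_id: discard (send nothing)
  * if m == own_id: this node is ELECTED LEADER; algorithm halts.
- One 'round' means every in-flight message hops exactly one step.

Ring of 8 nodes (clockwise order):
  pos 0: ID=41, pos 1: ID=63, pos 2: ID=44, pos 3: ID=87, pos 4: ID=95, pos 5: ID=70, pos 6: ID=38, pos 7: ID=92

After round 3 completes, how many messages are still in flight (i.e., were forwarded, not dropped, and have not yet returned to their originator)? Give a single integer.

Round 1: pos1(id63) recv 41: drop; pos2(id44) recv 63: fwd; pos3(id87) recv 44: drop; pos4(id95) recv 87: drop; pos5(id70) recv 95: fwd; pos6(id38) recv 70: fwd; pos7(id92) recv 38: drop; pos0(id41) recv 92: fwd
Round 2: pos3(id87) recv 63: drop; pos6(id38) recv 95: fwd; pos7(id92) recv 70: drop; pos1(id63) recv 92: fwd
Round 3: pos7(id92) recv 95: fwd; pos2(id44) recv 92: fwd
After round 3: 2 messages still in flight

Answer: 2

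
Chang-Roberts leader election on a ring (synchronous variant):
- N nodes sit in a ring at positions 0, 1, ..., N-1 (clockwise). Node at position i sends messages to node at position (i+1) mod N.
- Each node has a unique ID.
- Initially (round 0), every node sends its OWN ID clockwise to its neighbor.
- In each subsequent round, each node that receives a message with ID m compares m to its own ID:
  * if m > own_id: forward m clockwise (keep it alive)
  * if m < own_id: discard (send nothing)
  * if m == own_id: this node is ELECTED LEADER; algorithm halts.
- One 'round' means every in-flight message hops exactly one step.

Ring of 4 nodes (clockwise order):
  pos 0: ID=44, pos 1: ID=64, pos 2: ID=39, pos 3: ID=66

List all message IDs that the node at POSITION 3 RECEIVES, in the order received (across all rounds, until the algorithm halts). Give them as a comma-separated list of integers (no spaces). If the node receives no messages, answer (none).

Answer: 39,64,66

Derivation:
Round 1: pos1(id64) recv 44: drop; pos2(id39) recv 64: fwd; pos3(id66) recv 39: drop; pos0(id44) recv 66: fwd
Round 2: pos3(id66) recv 64: drop; pos1(id64) recv 66: fwd
Round 3: pos2(id39) recv 66: fwd
Round 4: pos3(id66) recv 66: ELECTED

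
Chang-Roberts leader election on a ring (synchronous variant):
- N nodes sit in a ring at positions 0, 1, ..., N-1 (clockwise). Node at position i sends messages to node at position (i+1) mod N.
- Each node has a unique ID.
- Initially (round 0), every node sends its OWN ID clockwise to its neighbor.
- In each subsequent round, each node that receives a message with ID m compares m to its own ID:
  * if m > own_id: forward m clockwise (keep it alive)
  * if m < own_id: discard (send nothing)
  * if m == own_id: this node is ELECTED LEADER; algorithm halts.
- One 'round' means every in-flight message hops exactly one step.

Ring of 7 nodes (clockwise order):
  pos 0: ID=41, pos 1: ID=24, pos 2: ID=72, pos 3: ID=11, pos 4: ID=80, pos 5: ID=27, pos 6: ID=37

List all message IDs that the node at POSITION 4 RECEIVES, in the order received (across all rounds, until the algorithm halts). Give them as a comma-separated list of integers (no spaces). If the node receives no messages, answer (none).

Round 1: pos1(id24) recv 41: fwd; pos2(id72) recv 24: drop; pos3(id11) recv 72: fwd; pos4(id80) recv 11: drop; pos5(id27) recv 80: fwd; pos6(id37) recv 27: drop; pos0(id41) recv 37: drop
Round 2: pos2(id72) recv 41: drop; pos4(id80) recv 72: drop; pos6(id37) recv 80: fwd
Round 3: pos0(id41) recv 80: fwd
Round 4: pos1(id24) recv 80: fwd
Round 5: pos2(id72) recv 80: fwd
Round 6: pos3(id11) recv 80: fwd
Round 7: pos4(id80) recv 80: ELECTED

Answer: 11,72,80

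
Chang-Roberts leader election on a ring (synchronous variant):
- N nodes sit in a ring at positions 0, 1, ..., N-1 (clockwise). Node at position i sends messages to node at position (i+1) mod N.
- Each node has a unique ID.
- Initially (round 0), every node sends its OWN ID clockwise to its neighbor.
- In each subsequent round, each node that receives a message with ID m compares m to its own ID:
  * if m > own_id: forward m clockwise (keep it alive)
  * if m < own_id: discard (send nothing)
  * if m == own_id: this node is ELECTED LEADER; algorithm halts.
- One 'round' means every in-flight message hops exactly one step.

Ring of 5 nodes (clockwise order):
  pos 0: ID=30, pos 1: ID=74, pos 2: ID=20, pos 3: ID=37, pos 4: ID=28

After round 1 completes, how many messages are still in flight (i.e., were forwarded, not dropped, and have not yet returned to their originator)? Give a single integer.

Answer: 2

Derivation:
Round 1: pos1(id74) recv 30: drop; pos2(id20) recv 74: fwd; pos3(id37) recv 20: drop; pos4(id28) recv 37: fwd; pos0(id30) recv 28: drop
After round 1: 2 messages still in flight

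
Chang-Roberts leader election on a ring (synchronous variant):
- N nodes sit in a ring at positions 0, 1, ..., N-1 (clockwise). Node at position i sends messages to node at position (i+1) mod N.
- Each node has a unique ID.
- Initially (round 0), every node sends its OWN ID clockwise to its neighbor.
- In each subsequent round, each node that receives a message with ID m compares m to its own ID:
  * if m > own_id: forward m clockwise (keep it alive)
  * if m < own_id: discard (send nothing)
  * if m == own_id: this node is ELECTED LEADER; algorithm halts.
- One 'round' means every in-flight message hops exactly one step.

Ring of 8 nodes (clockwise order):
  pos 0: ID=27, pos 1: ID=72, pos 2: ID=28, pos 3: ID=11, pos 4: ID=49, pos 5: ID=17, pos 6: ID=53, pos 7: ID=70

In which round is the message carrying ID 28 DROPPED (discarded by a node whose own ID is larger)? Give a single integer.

Round 1: pos1(id72) recv 27: drop; pos2(id28) recv 72: fwd; pos3(id11) recv 28: fwd; pos4(id49) recv 11: drop; pos5(id17) recv 49: fwd; pos6(id53) recv 17: drop; pos7(id70) recv 53: drop; pos0(id27) recv 70: fwd
Round 2: pos3(id11) recv 72: fwd; pos4(id49) recv 28: drop; pos6(id53) recv 49: drop; pos1(id72) recv 70: drop
Round 3: pos4(id49) recv 72: fwd
Round 4: pos5(id17) recv 72: fwd
Round 5: pos6(id53) recv 72: fwd
Round 6: pos7(id70) recv 72: fwd
Round 7: pos0(id27) recv 72: fwd
Round 8: pos1(id72) recv 72: ELECTED
Message ID 28 originates at pos 2; dropped at pos 4 in round 2

Answer: 2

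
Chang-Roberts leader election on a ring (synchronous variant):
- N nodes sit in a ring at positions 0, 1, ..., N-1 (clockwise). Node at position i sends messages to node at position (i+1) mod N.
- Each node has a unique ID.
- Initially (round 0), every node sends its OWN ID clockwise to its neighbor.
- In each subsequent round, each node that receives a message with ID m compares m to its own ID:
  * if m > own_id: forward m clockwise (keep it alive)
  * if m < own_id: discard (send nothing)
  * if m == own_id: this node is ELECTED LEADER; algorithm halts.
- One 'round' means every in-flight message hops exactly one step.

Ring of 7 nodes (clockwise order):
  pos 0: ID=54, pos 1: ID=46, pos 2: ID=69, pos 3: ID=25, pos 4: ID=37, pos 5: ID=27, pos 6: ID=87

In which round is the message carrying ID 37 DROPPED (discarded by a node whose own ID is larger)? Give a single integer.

Round 1: pos1(id46) recv 54: fwd; pos2(id69) recv 46: drop; pos3(id25) recv 69: fwd; pos4(id37) recv 25: drop; pos5(id27) recv 37: fwd; pos6(id87) recv 27: drop; pos0(id54) recv 87: fwd
Round 2: pos2(id69) recv 54: drop; pos4(id37) recv 69: fwd; pos6(id87) recv 37: drop; pos1(id46) recv 87: fwd
Round 3: pos5(id27) recv 69: fwd; pos2(id69) recv 87: fwd
Round 4: pos6(id87) recv 69: drop; pos3(id25) recv 87: fwd
Round 5: pos4(id37) recv 87: fwd
Round 6: pos5(id27) recv 87: fwd
Round 7: pos6(id87) recv 87: ELECTED
Message ID 37 originates at pos 4; dropped at pos 6 in round 2

Answer: 2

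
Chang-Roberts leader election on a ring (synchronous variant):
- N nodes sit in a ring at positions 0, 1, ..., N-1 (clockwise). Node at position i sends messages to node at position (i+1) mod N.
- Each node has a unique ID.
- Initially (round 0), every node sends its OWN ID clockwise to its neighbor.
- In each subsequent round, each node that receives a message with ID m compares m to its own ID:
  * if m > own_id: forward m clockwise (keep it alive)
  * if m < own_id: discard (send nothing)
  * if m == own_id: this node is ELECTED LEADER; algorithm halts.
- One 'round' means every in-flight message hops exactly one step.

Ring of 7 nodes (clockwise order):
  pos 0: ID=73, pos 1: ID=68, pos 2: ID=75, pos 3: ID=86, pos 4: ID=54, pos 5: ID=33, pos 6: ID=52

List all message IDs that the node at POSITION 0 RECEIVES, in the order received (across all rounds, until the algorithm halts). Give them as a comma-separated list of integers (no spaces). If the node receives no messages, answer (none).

Round 1: pos1(id68) recv 73: fwd; pos2(id75) recv 68: drop; pos3(id86) recv 75: drop; pos4(id54) recv 86: fwd; pos5(id33) recv 54: fwd; pos6(id52) recv 33: drop; pos0(id73) recv 52: drop
Round 2: pos2(id75) recv 73: drop; pos5(id33) recv 86: fwd; pos6(id52) recv 54: fwd
Round 3: pos6(id52) recv 86: fwd; pos0(id73) recv 54: drop
Round 4: pos0(id73) recv 86: fwd
Round 5: pos1(id68) recv 86: fwd
Round 6: pos2(id75) recv 86: fwd
Round 7: pos3(id86) recv 86: ELECTED

Answer: 52,54,86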